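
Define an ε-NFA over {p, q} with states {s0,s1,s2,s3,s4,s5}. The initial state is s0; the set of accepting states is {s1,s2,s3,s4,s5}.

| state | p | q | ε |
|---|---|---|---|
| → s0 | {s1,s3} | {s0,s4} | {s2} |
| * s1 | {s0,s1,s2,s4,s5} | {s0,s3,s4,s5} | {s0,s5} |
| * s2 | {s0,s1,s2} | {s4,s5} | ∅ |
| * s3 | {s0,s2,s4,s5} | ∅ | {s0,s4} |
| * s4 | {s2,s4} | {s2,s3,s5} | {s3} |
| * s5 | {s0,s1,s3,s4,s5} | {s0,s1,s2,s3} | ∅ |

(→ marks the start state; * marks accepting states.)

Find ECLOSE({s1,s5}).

Begin with {s1,s5}.
s1 →ε {s0,s5}; add s0.
s0 →ε {s2}; add s2.
ε-closure = {s0,s1,s2,s5}.

{s0,s1,s2,s5}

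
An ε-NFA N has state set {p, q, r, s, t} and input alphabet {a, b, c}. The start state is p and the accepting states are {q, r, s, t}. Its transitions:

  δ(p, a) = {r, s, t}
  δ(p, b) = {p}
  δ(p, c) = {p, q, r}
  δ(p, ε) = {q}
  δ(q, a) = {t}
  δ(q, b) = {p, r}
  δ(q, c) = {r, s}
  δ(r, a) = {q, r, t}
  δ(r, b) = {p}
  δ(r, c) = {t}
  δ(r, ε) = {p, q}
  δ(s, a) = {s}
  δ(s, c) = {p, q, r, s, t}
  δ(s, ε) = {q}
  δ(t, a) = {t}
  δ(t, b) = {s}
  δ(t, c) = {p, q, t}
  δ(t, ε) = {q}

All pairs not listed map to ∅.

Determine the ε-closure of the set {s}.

Begin with {s}.
s →ε {q}; add q.
ε-closure = {q, s}.

{q, s}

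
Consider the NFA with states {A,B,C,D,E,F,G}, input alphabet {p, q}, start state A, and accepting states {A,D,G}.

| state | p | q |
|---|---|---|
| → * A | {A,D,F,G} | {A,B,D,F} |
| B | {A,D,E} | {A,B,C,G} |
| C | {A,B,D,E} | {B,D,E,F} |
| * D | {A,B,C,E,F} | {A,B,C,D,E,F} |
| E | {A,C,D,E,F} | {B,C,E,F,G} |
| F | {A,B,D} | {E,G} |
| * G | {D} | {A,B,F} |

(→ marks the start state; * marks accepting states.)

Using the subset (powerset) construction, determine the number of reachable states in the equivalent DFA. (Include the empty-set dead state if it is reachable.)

Start state of the DFA: {A}.
{A} --p--> {A,D,F,G}  [new]
{A} --q--> {A,B,D,F}  [new]
{A,D,F,G} --p--> {A,B,C,D,E,F,G}  [new]
{A,D,F,G} --q--> {A,B,C,D,E,F,G}  [seen]
{A,B,D,F} --p--> {A,B,C,D,E,F,G}  [seen]
{A,B,D,F} --q--> {A,B,C,D,E,F,G}  [seen]
{A,B,C,D,E,F,G} --p--> {A,B,C,D,E,F,G}  [seen]
{A,B,C,D,E,F,G} --q--> {A,B,C,D,E,F,G}  [seen]
Reachable DFA states: {A}, {A,D,F,G}, {A,B,D,F}, {A,B,C,D,E,F,G}.

4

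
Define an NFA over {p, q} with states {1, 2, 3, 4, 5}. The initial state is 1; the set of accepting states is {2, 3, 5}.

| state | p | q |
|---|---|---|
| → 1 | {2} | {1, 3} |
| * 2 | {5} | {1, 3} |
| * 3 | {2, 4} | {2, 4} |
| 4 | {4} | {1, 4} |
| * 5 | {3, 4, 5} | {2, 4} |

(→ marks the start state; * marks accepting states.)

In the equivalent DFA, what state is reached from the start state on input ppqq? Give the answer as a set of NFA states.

Start: {1}.
δ(1,p) = {2}.
Union: {2}.
After p: {2}.
δ(2,p) = {5}.
Union: {5}.
After p: {5}.
δ(5,q) = {2, 4}.
Union: {2, 4}.
After q: {2, 4}.
δ(2,q) = {1, 3}; δ(4,q) = {1, 4}.
Union: {1, 3, 4}.
After q: {1, 3, 4}.

{1, 3, 4}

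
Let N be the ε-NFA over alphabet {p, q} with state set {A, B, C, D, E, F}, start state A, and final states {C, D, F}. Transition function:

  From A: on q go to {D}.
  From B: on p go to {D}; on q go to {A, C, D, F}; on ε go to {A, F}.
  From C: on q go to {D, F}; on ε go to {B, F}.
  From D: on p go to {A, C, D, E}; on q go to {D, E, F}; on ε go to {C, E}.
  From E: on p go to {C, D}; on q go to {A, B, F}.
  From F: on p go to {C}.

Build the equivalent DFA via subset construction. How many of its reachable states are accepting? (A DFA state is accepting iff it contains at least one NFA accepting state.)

Start state of the DFA: {A} (ε-closure of the NFA start).
{A} --p--> ∅  [new]
{A} --q--> {A, B, C, D, E, F}  [new]
∅ --p--> ∅  [seen]
∅ --q--> ∅  [seen]
{A, B, C, D, E, F} --p--> {A, B, C, D, E, F}  [seen]
{A, B, C, D, E, F} --q--> {A, B, C, D, E, F}  [seen]
Reachable DFA states: {A}, ∅, {A, B, C, D, E, F}.
Accepting DFA states (contain an NFA accepting state): {A, B, C, D, E, F}.

1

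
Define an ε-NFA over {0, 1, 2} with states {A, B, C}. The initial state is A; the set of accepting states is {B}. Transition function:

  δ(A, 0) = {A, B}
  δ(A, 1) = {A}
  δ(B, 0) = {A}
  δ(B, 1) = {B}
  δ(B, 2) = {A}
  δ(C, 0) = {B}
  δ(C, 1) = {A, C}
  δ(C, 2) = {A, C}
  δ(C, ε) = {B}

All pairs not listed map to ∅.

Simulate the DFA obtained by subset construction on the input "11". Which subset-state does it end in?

{A}

Start: {A}.
δ(A,1) = {A}.
Union: {A}.
After 1: {A}.
δ(A,1) = {A}.
Union: {A}.
After 1: {A}.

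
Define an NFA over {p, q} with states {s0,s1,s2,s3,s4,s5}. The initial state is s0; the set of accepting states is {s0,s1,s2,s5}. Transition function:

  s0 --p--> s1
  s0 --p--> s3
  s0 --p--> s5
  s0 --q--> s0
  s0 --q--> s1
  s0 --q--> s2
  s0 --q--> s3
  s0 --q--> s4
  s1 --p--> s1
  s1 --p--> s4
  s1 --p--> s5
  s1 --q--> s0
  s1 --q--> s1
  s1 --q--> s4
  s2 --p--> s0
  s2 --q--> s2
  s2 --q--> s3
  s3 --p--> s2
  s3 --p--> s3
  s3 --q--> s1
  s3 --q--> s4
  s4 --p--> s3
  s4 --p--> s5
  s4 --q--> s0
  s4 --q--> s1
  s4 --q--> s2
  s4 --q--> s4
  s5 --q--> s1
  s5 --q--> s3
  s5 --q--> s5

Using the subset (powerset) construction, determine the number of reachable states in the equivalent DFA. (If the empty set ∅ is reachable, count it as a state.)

Start state of the DFA: {s0}.
{s0} --p--> {s1,s3,s5}  [new]
{s0} --q--> {s0,s1,s2,s3,s4}  [new]
{s1,s3,s5} --p--> {s1,s2,s3,s4,s5}  [new]
{s1,s3,s5} --q--> {s0,s1,s3,s4,s5}  [new]
{s0,s1,s2,s3,s4} --p--> {s0,s1,s2,s3,s4,s5}  [new]
{s0,s1,s2,s3,s4} --q--> {s0,s1,s2,s3,s4}  [seen]
{s1,s2,s3,s4,s5} --p--> {s0,s1,s2,s3,s4,s5}  [seen]
{s1,s2,s3,s4,s5} --q--> {s0,s1,s2,s3,s4,s5}  [seen]
{s0,s1,s3,s4,s5} --p--> {s1,s2,s3,s4,s5}  [seen]
{s0,s1,s3,s4,s5} --q--> {s0,s1,s2,s3,s4,s5}  [seen]
{s0,s1,s2,s3,s4,s5} --p--> {s0,s1,s2,s3,s4,s5}  [seen]
{s0,s1,s2,s3,s4,s5} --q--> {s0,s1,s2,s3,s4,s5}  [seen]
Reachable DFA states: {s0}, {s1,s3,s5}, {s0,s1,s2,s3,s4}, {s1,s2,s3,s4,s5}, {s0,s1,s3,s4,s5}, {s0,s1,s2,s3,s4,s5}.

6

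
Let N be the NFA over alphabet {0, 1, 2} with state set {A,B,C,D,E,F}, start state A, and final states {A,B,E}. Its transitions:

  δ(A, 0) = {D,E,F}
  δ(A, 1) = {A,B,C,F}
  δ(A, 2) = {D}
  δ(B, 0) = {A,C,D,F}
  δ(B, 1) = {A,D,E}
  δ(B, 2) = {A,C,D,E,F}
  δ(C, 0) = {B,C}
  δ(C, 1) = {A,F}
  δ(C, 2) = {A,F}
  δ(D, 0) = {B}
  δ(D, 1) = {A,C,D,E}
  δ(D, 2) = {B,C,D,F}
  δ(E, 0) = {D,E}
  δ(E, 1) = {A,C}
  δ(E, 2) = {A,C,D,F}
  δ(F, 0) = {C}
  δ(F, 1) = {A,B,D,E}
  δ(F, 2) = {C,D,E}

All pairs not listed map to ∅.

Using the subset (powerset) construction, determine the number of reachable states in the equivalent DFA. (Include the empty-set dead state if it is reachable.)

16

Start state of the DFA: {A}.
{A} --0--> {D,E,F}  [new]
{A} --1--> {A,B,C,F}  [new]
{A} --2--> {D}  [new]
{D,E,F} --0--> {B,C,D,E}  [new]
{D,E,F} --1--> {A,B,C,D,E}  [new]
{D,E,F} --2--> {A,B,C,D,E,F}  [new]
{A,B,C,F} --0--> {A,B,C,D,E,F}  [seen]
{A,B,C,F} --1--> {A,B,C,D,E,F}  [seen]
{A,B,C,F} --2--> {A,C,D,E,F}  [new]
{D} --0--> {B}  [new]
{D} --1--> {A,C,D,E}  [new]
{D} --2--> {B,C,D,F}  [new]
{B,C,D,E} --0--> {A,B,C,D,E,F}  [seen]
{B,C,D,E} --1--> {A,C,D,E,F}  [seen]
{B,C,D,E} --2--> {A,B,C,D,E,F}  [seen]
{A,B,C,D,E} --0--> {A,B,C,D,E,F}  [seen]
{A,B,C,D,E} --1--> {A,B,C,D,E,F}  [seen]
{A,B,C,D,E} --2--> {A,B,C,D,E,F}  [seen]
{A,B,C,D,E,F} --0--> {A,B,C,D,E,F}  [seen]
{A,B,C,D,E,F} --1--> {A,B,C,D,E,F}  [seen]
{A,B,C,D,E,F} --2--> {A,B,C,D,E,F}  [seen]
{A,C,D,E,F} --0--> {B,C,D,E,F}  [new]
{A,C,D,E,F} --1--> {A,B,C,D,E,F}  [seen]
{A,C,D,E,F} --2--> {A,B,C,D,E,F}  [seen]
{B} --0--> {A,C,D,F}  [new]
{B} --1--> {A,D,E}  [new]
{B} --2--> {A,C,D,E,F}  [seen]
{A,C,D,E} --0--> {B,C,D,E,F}  [seen]
{A,C,D,E} --1--> {A,B,C,D,E,F}  [seen]
{A,C,D,E} --2--> {A,B,C,D,F}  [new]
{B,C,D,F} --0--> {A,B,C,D,F}  [seen]
{B,C,D,F} --1--> {A,B,C,D,E,F}  [seen]
{B,C,D,F} --2--> {A,B,C,D,E,F}  [seen]
{B,C,D,E,F} --0--> {A,B,C,D,E,F}  [seen]
{B,C,D,E,F} --1--> {A,B,C,D,E,F}  [seen]
{B,C,D,E,F} --2--> {A,B,C,D,E,F}  [seen]
{A,C,D,F} --0--> {B,C,D,E,F}  [seen]
{A,C,D,F} --1--> {A,B,C,D,E,F}  [seen]
{A,C,D,F} --2--> {A,B,C,D,E,F}  [seen]
{A,D,E} --0--> {B,D,E,F}  [new]
{A,D,E} --1--> {A,B,C,D,E,F}  [seen]
{A,D,E} --2--> {A,B,C,D,F}  [seen]
{A,B,C,D,F} --0--> {A,B,C,D,E,F}  [seen]
{A,B,C,D,F} --1--> {A,B,C,D,E,F}  [seen]
{A,B,C,D,F} --2--> {A,B,C,D,E,F}  [seen]
{B,D,E,F} --0--> {A,B,C,D,E,F}  [seen]
{B,D,E,F} --1--> {A,B,C,D,E}  [seen]
{B,D,E,F} --2--> {A,B,C,D,E,F}  [seen]
Reachable DFA states: {A}, {D,E,F}, {A,B,C,F}, {D}, {B,C,D,E}, {A,B,C,D,E}, {A,B,C,D,E,F}, {A,C,D,E,F}, {B}, {A,C,D,E}, {B,C,D,F}, {B,C,D,E,F}, {A,C,D,F}, {A,D,E}, {A,B,C,D,F}, {B,D,E,F}.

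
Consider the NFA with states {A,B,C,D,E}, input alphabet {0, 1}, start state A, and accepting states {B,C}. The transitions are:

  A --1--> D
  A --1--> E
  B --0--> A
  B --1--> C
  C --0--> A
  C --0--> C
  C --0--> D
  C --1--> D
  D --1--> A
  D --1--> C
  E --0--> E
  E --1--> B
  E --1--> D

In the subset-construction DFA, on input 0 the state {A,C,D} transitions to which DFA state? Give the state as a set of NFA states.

δ(A,0) = ∅; δ(C,0) = {A,C,D}; δ(D,0) = ∅.
Union: {A,C,D}.

{A,C,D}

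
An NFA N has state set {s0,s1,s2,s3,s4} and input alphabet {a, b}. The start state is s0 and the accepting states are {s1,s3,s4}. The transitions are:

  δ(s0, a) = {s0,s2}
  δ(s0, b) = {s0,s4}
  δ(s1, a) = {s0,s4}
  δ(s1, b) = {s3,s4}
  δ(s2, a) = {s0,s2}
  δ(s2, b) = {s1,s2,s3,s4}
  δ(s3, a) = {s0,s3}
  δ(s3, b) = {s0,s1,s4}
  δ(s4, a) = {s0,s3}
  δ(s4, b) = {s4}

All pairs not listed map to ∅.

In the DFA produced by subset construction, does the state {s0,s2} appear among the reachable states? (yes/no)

yes

Start state of the DFA: {s0}.
{s0} --a--> {s0,s2}  [new]
{s0} --b--> {s0,s4}  [new]
{s0,s2} --a--> {s0,s2}  [seen]
{s0,s2} --b--> {s0,s1,s2,s3,s4}  [new]
{s0,s4} --a--> {s0,s2,s3}  [new]
{s0,s4} --b--> {s0,s4}  [seen]
{s0,s1,s2,s3,s4} --a--> {s0,s2,s3,s4}  [new]
{s0,s1,s2,s3,s4} --b--> {s0,s1,s2,s3,s4}  [seen]
{s0,s2,s3} --a--> {s0,s2,s3}  [seen]
{s0,s2,s3} --b--> {s0,s1,s2,s3,s4}  [seen]
{s0,s2,s3,s4} --a--> {s0,s2,s3}  [seen]
{s0,s2,s3,s4} --b--> {s0,s1,s2,s3,s4}  [seen]
Reachable DFA states: {s0}, {s0,s2}, {s0,s4}, {s0,s1,s2,s3,s4}, {s0,s2,s3}, {s0,s2,s3,s4}.
{s0,s2} is among them.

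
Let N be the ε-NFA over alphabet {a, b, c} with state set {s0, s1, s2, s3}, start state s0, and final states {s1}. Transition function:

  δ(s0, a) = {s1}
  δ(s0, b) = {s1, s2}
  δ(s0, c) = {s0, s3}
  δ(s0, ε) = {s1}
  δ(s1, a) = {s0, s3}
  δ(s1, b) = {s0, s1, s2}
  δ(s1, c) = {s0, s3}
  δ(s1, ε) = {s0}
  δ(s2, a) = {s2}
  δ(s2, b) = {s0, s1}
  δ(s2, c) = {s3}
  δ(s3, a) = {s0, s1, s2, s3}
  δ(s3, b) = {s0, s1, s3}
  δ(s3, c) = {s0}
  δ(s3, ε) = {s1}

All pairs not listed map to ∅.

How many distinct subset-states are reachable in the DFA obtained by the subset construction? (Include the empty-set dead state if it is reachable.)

Start state of the DFA: {s0, s1} (ε-closure of the NFA start).
{s0, s1} --a--> {s0, s1, s3}  [new]
{s0, s1} --b--> {s0, s1, s2}  [new]
{s0, s1} --c--> {s0, s1, s3}  [seen]
{s0, s1, s3} --a--> {s0, s1, s2, s3}  [new]
{s0, s1, s3} --b--> {s0, s1, s2, s3}  [seen]
{s0, s1, s3} --c--> {s0, s1, s3}  [seen]
{s0, s1, s2} --a--> {s0, s1, s2, s3}  [seen]
{s0, s1, s2} --b--> {s0, s1, s2}  [seen]
{s0, s1, s2} --c--> {s0, s1, s3}  [seen]
{s0, s1, s2, s3} --a--> {s0, s1, s2, s3}  [seen]
{s0, s1, s2, s3} --b--> {s0, s1, s2, s3}  [seen]
{s0, s1, s2, s3} --c--> {s0, s1, s3}  [seen]
Reachable DFA states: {s0, s1}, {s0, s1, s3}, {s0, s1, s2}, {s0, s1, s2, s3}.

4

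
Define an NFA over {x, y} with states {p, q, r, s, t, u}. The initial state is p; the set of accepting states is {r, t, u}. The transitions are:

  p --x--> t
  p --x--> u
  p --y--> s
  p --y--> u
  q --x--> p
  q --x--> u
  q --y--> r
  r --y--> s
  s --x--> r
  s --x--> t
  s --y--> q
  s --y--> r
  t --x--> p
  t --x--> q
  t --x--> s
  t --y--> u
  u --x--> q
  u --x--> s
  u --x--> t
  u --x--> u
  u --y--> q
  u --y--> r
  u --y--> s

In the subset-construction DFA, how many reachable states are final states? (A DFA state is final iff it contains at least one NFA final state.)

8

Start state of the DFA: {p}.
{p} --x--> {t, u}  [new]
{p} --y--> {s, u}  [new]
{t, u} --x--> {p, q, s, t, u}  [new]
{t, u} --y--> {q, r, s, u}  [new]
{s, u} --x--> {q, r, s, t, u}  [new]
{s, u} --y--> {q, r, s}  [new]
{p, q, s, t, u} --x--> {p, q, r, s, t, u}  [new]
{p, q, s, t, u} --y--> {q, r, s, u}  [seen]
{q, r, s, u} --x--> {p, q, r, s, t, u}  [seen]
{q, r, s, u} --y--> {q, r, s}  [seen]
{q, r, s, t, u} --x--> {p, q, r, s, t, u}  [seen]
{q, r, s, t, u} --y--> {q, r, s, u}  [seen]
{q, r, s} --x--> {p, r, t, u}  [new]
{q, r, s} --y--> {q, r, s}  [seen]
{p, q, r, s, t, u} --x--> {p, q, r, s, t, u}  [seen]
{p, q, r, s, t, u} --y--> {q, r, s, u}  [seen]
{p, r, t, u} --x--> {p, q, s, t, u}  [seen]
{p, r, t, u} --y--> {q, r, s, u}  [seen]
Reachable DFA states: {p}, {t, u}, {s, u}, {p, q, s, t, u}, {q, r, s, u}, {q, r, s, t, u}, {q, r, s}, {p, q, r, s, t, u}, {p, r, t, u}.
Accepting DFA states (contain an NFA accepting state): {t, u}, {s, u}, {p, q, s, t, u}, {q, r, s, u}, {q, r, s, t, u}, {q, r, s}, {p, q, r, s, t, u}, {p, r, t, u}.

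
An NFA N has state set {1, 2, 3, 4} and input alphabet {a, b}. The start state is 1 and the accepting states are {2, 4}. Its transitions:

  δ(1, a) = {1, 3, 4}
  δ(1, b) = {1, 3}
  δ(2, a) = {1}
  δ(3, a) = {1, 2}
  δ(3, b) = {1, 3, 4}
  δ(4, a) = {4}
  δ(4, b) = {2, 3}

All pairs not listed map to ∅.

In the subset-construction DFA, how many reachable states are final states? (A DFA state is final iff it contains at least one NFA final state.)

2

Start state of the DFA: {1}.
{1} --a--> {1, 3, 4}  [new]
{1} --b--> {1, 3}  [new]
{1, 3, 4} --a--> {1, 2, 3, 4}  [new]
{1, 3, 4} --b--> {1, 2, 3, 4}  [seen]
{1, 3} --a--> {1, 2, 3, 4}  [seen]
{1, 3} --b--> {1, 3, 4}  [seen]
{1, 2, 3, 4} --a--> {1, 2, 3, 4}  [seen]
{1, 2, 3, 4} --b--> {1, 2, 3, 4}  [seen]
Reachable DFA states: {1}, {1, 3, 4}, {1, 3}, {1, 2, 3, 4}.
Accepting DFA states (contain an NFA accepting state): {1, 3, 4}, {1, 2, 3, 4}.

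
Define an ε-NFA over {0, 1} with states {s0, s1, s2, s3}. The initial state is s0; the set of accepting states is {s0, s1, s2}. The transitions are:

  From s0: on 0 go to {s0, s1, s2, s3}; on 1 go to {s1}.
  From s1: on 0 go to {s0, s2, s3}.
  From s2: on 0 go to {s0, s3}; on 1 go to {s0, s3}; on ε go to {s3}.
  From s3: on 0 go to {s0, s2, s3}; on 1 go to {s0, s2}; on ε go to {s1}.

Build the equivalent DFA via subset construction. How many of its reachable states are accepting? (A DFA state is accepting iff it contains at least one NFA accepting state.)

Start state of the DFA: {s0} (ε-closure of the NFA start).
{s0} --0--> {s0, s1, s2, s3}  [new]
{s0} --1--> {s1}  [new]
{s0, s1, s2, s3} --0--> {s0, s1, s2, s3}  [seen]
{s0, s1, s2, s3} --1--> {s0, s1, s2, s3}  [seen]
{s1} --0--> {s0, s1, s2, s3}  [seen]
{s1} --1--> ∅  [new]
∅ --0--> ∅  [seen]
∅ --1--> ∅  [seen]
Reachable DFA states: {s0}, {s0, s1, s2, s3}, {s1}, ∅.
Accepting DFA states (contain an NFA accepting state): {s0}, {s0, s1, s2, s3}, {s1}.

3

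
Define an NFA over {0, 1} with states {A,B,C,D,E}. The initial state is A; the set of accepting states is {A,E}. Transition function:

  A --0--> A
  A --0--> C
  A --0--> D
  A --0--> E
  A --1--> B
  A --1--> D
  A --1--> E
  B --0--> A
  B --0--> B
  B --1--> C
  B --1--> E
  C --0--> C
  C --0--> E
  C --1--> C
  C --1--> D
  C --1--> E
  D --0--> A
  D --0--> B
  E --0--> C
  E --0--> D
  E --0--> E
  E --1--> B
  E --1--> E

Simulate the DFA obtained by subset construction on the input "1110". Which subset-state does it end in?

{A,B,C,D,E}

Start: {A}.
δ(A,1) = {B,D,E}.
Union: {B,D,E}.
After 1: {B,D,E}.
δ(B,1) = {C,E}; δ(D,1) = ∅; δ(E,1) = {B,E}.
Union: {B,C,E}.
After 1: {B,C,E}.
δ(B,1) = {C,E}; δ(C,1) = {C,D,E}; δ(E,1) = {B,E}.
Union: {B,C,D,E}.
After 1: {B,C,D,E}.
δ(B,0) = {A,B}; δ(C,0) = {C,E}; δ(D,0) = {A,B}; δ(E,0) = {C,D,E}.
Union: {A,B,C,D,E}.
After 0: {A,B,C,D,E}.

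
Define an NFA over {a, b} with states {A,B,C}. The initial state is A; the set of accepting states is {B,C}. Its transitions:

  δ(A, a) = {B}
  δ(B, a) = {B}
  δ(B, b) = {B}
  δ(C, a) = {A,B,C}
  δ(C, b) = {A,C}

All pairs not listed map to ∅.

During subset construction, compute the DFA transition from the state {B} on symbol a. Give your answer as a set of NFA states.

δ(B,a) = {B}.
Union: {B}.

{B}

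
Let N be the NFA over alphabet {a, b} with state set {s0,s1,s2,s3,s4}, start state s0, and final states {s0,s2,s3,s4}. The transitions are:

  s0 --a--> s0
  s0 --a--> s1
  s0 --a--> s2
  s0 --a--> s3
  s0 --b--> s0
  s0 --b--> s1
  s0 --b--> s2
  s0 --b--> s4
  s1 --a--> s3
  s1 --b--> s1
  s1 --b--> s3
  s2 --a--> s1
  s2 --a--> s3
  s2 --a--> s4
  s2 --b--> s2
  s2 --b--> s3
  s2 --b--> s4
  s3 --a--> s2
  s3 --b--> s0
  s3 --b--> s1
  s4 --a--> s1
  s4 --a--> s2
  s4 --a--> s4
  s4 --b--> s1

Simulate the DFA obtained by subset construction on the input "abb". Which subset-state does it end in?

Start: {s0}.
δ(s0,a) = {s0,s1,s2,s3}.
Union: {s0,s1,s2,s3}.
After a: {s0,s1,s2,s3}.
δ(s0,b) = {s0,s1,s2,s4}; δ(s1,b) = {s1,s3}; δ(s2,b) = {s2,s3,s4}; δ(s3,b) = {s0,s1}.
Union: {s0,s1,s2,s3,s4}.
After b: {s0,s1,s2,s3,s4}.
δ(s0,b) = {s0,s1,s2,s4}; δ(s1,b) = {s1,s3}; δ(s2,b) = {s2,s3,s4}; δ(s3,b) = {s0,s1}; δ(s4,b) = {s1}.
Union: {s0,s1,s2,s3,s4}.
After b: {s0,s1,s2,s3,s4}.

{s0,s1,s2,s3,s4}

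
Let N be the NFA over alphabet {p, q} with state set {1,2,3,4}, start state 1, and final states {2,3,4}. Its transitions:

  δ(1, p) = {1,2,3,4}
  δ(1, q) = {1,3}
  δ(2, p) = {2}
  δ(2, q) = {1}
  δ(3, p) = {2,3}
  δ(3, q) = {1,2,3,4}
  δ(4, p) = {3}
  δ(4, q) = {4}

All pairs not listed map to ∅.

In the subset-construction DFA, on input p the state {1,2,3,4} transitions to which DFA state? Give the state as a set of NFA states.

{1,2,3,4}

δ(1,p) = {1,2,3,4}; δ(2,p) = {2}; δ(3,p) = {2,3}; δ(4,p) = {3}.
Union: {1,2,3,4}.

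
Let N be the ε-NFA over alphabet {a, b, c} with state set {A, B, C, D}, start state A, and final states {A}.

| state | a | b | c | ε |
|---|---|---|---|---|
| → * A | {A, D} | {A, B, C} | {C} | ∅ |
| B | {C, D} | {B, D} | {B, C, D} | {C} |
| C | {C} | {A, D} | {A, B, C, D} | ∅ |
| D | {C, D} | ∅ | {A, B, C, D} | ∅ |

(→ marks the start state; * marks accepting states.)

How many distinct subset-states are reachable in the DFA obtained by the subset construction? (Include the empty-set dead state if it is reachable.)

6

Start state of the DFA: {A} (ε-closure of the NFA start).
{A} --a--> {A, D}  [new]
{A} --b--> {A, B, C}  [new]
{A} --c--> {C}  [new]
{A, D} --a--> {A, C, D}  [new]
{A, D} --b--> {A, B, C}  [seen]
{A, D} --c--> {A, B, C, D}  [new]
{A, B, C} --a--> {A, C, D}  [seen]
{A, B, C} --b--> {A, B, C, D}  [seen]
{A, B, C} --c--> {A, B, C, D}  [seen]
{C} --a--> {C}  [seen]
{C} --b--> {A, D}  [seen]
{C} --c--> {A, B, C, D}  [seen]
{A, C, D} --a--> {A, C, D}  [seen]
{A, C, D} --b--> {A, B, C, D}  [seen]
{A, C, D} --c--> {A, B, C, D}  [seen]
{A, B, C, D} --a--> {A, C, D}  [seen]
{A, B, C, D} --b--> {A, B, C, D}  [seen]
{A, B, C, D} --c--> {A, B, C, D}  [seen]
Reachable DFA states: {A}, {A, D}, {A, B, C}, {C}, {A, C, D}, {A, B, C, D}.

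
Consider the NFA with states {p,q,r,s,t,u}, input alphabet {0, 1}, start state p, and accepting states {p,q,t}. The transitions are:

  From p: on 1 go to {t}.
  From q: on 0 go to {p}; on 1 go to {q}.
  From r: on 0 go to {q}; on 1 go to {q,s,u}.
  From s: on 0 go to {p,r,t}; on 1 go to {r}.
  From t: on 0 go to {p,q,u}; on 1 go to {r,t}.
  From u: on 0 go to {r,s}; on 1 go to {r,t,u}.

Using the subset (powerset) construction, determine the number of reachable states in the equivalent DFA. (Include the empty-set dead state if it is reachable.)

Start state of the DFA: {p}.
{p} --0--> ∅  [new]
{p} --1--> {t}  [new]
∅ --0--> ∅  [seen]
∅ --1--> ∅  [seen]
{t} --0--> {p,q,u}  [new]
{t} --1--> {r,t}  [new]
{p,q,u} --0--> {p,r,s}  [new]
{p,q,u} --1--> {q,r,t,u}  [new]
{r,t} --0--> {p,q,u}  [seen]
{r,t} --1--> {q,r,s,t,u}  [new]
{p,r,s} --0--> {p,q,r,t}  [new]
{p,r,s} --1--> {q,r,s,t,u}  [seen]
{q,r,t,u} --0--> {p,q,r,s,u}  [new]
{q,r,t,u} --1--> {q,r,s,t,u}  [seen]
{q,r,s,t,u} --0--> {p,q,r,s,t,u}  [new]
{q,r,s,t,u} --1--> {q,r,s,t,u}  [seen]
{p,q,r,t} --0--> {p,q,u}  [seen]
{p,q,r,t} --1--> {q,r,s,t,u}  [seen]
{p,q,r,s,u} --0--> {p,q,r,s,t}  [new]
{p,q,r,s,u} --1--> {q,r,s,t,u}  [seen]
{p,q,r,s,t,u} --0--> {p,q,r,s,t,u}  [seen]
{p,q,r,s,t,u} --1--> {q,r,s,t,u}  [seen]
{p,q,r,s,t} --0--> {p,q,r,t,u}  [new]
{p,q,r,s,t} --1--> {q,r,s,t,u}  [seen]
{p,q,r,t,u} --0--> {p,q,r,s,u}  [seen]
{p,q,r,t,u} --1--> {q,r,s,t,u}  [seen]
Reachable DFA states: {p}, ∅, {t}, {p,q,u}, {r,t}, {p,r,s}, {q,r,t,u}, {q,r,s,t,u}, {p,q,r,t}, {p,q,r,s,u}, {p,q,r,s,t,u}, {p,q,r,s,t}, {p,q,r,t,u}.

13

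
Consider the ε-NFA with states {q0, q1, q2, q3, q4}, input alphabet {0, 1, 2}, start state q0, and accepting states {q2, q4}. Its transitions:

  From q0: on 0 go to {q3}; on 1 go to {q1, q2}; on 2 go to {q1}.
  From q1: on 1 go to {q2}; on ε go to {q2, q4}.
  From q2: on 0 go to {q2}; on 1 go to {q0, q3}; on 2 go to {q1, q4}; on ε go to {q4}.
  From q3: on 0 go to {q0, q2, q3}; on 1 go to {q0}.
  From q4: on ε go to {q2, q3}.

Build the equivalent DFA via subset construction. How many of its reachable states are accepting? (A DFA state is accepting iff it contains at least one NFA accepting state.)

3

Start state of the DFA: {q0} (ε-closure of the NFA start).
{q0} --0--> {q3}  [new]
{q0} --1--> {q1, q2, q3, q4}  [new]
{q0} --2--> {q1, q2, q3, q4}  [seen]
{q3} --0--> {q0, q2, q3, q4}  [new]
{q3} --1--> {q0}  [seen]
{q3} --2--> ∅  [new]
{q1, q2, q3, q4} --0--> {q0, q2, q3, q4}  [seen]
{q1, q2, q3, q4} --1--> {q0, q2, q3, q4}  [seen]
{q1, q2, q3, q4} --2--> {q1, q2, q3, q4}  [seen]
{q0, q2, q3, q4} --0--> {q0, q2, q3, q4}  [seen]
{q0, q2, q3, q4} --1--> {q0, q1, q2, q3, q4}  [new]
{q0, q2, q3, q4} --2--> {q1, q2, q3, q4}  [seen]
∅ --0--> ∅  [seen]
∅ --1--> ∅  [seen]
∅ --2--> ∅  [seen]
{q0, q1, q2, q3, q4} --0--> {q0, q2, q3, q4}  [seen]
{q0, q1, q2, q3, q4} --1--> {q0, q1, q2, q3, q4}  [seen]
{q0, q1, q2, q3, q4} --2--> {q1, q2, q3, q4}  [seen]
Reachable DFA states: {q0}, {q3}, {q1, q2, q3, q4}, {q0, q2, q3, q4}, ∅, {q0, q1, q2, q3, q4}.
Accepting DFA states (contain an NFA accepting state): {q1, q2, q3, q4}, {q0, q2, q3, q4}, {q0, q1, q2, q3, q4}.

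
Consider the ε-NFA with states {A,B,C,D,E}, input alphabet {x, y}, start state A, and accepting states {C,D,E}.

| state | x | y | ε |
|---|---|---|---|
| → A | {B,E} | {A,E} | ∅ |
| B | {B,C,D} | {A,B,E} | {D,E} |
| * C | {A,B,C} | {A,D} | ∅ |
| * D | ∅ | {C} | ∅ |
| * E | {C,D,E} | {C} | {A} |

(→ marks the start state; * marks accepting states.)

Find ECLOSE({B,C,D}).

{A,B,C,D,E}

Begin with {B,C,D}.
B →ε {D,E}; add E.
E →ε {A}; add A.
ε-closure = {A,B,C,D,E}.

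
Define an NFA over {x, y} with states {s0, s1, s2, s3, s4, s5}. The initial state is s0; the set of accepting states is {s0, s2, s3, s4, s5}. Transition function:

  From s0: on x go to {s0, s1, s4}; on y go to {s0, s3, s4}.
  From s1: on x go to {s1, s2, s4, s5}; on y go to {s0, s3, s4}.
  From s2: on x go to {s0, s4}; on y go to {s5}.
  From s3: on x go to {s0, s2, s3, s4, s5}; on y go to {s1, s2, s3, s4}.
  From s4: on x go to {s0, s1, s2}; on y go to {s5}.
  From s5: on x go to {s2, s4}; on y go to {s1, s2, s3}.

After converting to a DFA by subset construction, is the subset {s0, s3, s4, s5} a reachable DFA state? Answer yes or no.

Start state of the DFA: {s0}.
{s0} --x--> {s0, s1, s4}  [new]
{s0} --y--> {s0, s3, s4}  [new]
{s0, s1, s4} --x--> {s0, s1, s2, s4, s5}  [new]
{s0, s1, s4} --y--> {s0, s3, s4, s5}  [new]
{s0, s3, s4} --x--> {s0, s1, s2, s3, s4, s5}  [new]
{s0, s3, s4} --y--> {s0, s1, s2, s3, s4, s5}  [seen]
{s0, s1, s2, s4, s5} --x--> {s0, s1, s2, s4, s5}  [seen]
{s0, s1, s2, s4, s5} --y--> {s0, s1, s2, s3, s4, s5}  [seen]
{s0, s3, s4, s5} --x--> {s0, s1, s2, s3, s4, s5}  [seen]
{s0, s3, s4, s5} --y--> {s0, s1, s2, s3, s4, s5}  [seen]
{s0, s1, s2, s3, s4, s5} --x--> {s0, s1, s2, s3, s4, s5}  [seen]
{s0, s1, s2, s3, s4, s5} --y--> {s0, s1, s2, s3, s4, s5}  [seen]
Reachable DFA states: {s0}, {s0, s1, s4}, {s0, s3, s4}, {s0, s1, s2, s4, s5}, {s0, s3, s4, s5}, {s0, s1, s2, s3, s4, s5}.
{s0, s3, s4, s5} is among them.

yes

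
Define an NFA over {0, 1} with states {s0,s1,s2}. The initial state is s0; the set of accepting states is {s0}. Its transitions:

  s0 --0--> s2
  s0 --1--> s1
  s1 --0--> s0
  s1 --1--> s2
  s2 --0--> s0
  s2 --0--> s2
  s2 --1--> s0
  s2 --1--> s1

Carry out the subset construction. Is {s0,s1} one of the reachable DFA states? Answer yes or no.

Start state of the DFA: {s0}.
{s0} --0--> {s2}  [new]
{s0} --1--> {s1}  [new]
{s2} --0--> {s0,s2}  [new]
{s2} --1--> {s0,s1}  [new]
{s1} --0--> {s0}  [seen]
{s1} --1--> {s2}  [seen]
{s0,s2} --0--> {s0,s2}  [seen]
{s0,s2} --1--> {s0,s1}  [seen]
{s0,s1} --0--> {s0,s2}  [seen]
{s0,s1} --1--> {s1,s2}  [new]
{s1,s2} --0--> {s0,s2}  [seen]
{s1,s2} --1--> {s0,s1,s2}  [new]
{s0,s1,s2} --0--> {s0,s2}  [seen]
{s0,s1,s2} --1--> {s0,s1,s2}  [seen]
Reachable DFA states: {s0}, {s2}, {s1}, {s0,s2}, {s0,s1}, {s1,s2}, {s0,s1,s2}.
{s0,s1} is among them.

yes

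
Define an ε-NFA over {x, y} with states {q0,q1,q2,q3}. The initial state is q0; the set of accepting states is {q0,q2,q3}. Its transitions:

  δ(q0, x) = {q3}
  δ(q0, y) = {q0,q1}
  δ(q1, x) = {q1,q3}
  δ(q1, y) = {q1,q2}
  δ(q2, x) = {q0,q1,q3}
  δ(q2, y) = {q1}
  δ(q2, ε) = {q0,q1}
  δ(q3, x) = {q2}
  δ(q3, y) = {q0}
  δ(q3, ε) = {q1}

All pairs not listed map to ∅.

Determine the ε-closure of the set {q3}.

Begin with {q3}.
q3 →ε {q1}; add q1.
ε-closure = {q1,q3}.

{q1,q3}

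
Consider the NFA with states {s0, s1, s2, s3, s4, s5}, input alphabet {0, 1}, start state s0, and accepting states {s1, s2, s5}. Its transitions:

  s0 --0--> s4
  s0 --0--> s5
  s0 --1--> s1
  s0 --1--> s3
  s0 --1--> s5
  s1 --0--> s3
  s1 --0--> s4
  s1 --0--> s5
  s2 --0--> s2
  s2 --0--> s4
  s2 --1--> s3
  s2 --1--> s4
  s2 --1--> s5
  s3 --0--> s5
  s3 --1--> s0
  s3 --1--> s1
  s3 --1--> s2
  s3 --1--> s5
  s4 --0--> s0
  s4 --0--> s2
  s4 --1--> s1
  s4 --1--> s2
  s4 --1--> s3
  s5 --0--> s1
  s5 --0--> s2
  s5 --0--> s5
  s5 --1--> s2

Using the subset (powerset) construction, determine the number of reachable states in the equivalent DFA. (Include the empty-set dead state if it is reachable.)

9

Start state of the DFA: {s0}.
{s0} --0--> {s4, s5}  [new]
{s0} --1--> {s1, s3, s5}  [new]
{s4, s5} --0--> {s0, s1, s2, s5}  [new]
{s4, s5} --1--> {s1, s2, s3}  [new]
{s1, s3, s5} --0--> {s1, s2, s3, s4, s5}  [new]
{s1, s3, s5} --1--> {s0, s1, s2, s5}  [seen]
{s0, s1, s2, s5} --0--> {s1, s2, s3, s4, s5}  [seen]
{s0, s1, s2, s5} --1--> {s1, s2, s3, s4, s5}  [seen]
{s1, s2, s3} --0--> {s2, s3, s4, s5}  [new]
{s1, s2, s3} --1--> {s0, s1, s2, s3, s4, s5}  [new]
{s1, s2, s3, s4, s5} --0--> {s0, s1, s2, s3, s4, s5}  [seen]
{s1, s2, s3, s4, s5} --1--> {s0, s1, s2, s3, s4, s5}  [seen]
{s2, s3, s4, s5} --0--> {s0, s1, s2, s4, s5}  [new]
{s2, s3, s4, s5} --1--> {s0, s1, s2, s3, s4, s5}  [seen]
{s0, s1, s2, s3, s4, s5} --0--> {s0, s1, s2, s3, s4, s5}  [seen]
{s0, s1, s2, s3, s4, s5} --1--> {s0, s1, s2, s3, s4, s5}  [seen]
{s0, s1, s2, s4, s5} --0--> {s0, s1, s2, s3, s4, s5}  [seen]
{s0, s1, s2, s4, s5} --1--> {s1, s2, s3, s4, s5}  [seen]
Reachable DFA states: {s0}, {s4, s5}, {s1, s3, s5}, {s0, s1, s2, s5}, {s1, s2, s3}, {s1, s2, s3, s4, s5}, {s2, s3, s4, s5}, {s0, s1, s2, s3, s4, s5}, {s0, s1, s2, s4, s5}.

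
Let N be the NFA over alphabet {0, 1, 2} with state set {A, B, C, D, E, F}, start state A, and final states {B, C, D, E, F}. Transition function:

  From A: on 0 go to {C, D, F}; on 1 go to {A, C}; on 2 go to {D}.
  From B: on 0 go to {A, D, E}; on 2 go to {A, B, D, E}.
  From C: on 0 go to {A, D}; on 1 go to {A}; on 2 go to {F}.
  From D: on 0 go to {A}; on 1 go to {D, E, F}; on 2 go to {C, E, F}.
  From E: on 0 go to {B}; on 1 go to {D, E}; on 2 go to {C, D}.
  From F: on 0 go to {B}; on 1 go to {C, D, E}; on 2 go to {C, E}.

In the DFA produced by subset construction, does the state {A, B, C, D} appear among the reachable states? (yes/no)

Start state of the DFA: {A}.
{A} --0--> {C, D, F}  [new]
{A} --1--> {A, C}  [new]
{A} --2--> {D}  [new]
{C, D, F} --0--> {A, B, D}  [new]
{C, D, F} --1--> {A, C, D, E, F}  [new]
{C, D, F} --2--> {C, E, F}  [new]
{A, C} --0--> {A, C, D, F}  [new]
{A, C} --1--> {A, C}  [seen]
{A, C} --2--> {D, F}  [new]
{D} --0--> {A}  [seen]
{D} --1--> {D, E, F}  [new]
{D} --2--> {C, E, F}  [seen]
{A, B, D} --0--> {A, C, D, E, F}  [seen]
{A, B, D} --1--> {A, C, D, E, F}  [seen]
{A, B, D} --2--> {A, B, C, D, E, F}  [new]
{A, C, D, E, F} --0--> {A, B, C, D, F}  [new]
{A, C, D, E, F} --1--> {A, C, D, E, F}  [seen]
{A, C, D, E, F} --2--> {C, D, E, F}  [new]
{C, E, F} --0--> {A, B, D}  [seen]
{C, E, F} --1--> {A, C, D, E}  [new]
{C, E, F} --2--> {C, D, E, F}  [seen]
{A, C, D, F} --0--> {A, B, C, D, F}  [seen]
{A, C, D, F} --1--> {A, C, D, E, F}  [seen]
{A, C, D, F} --2--> {C, D, E, F}  [seen]
{D, F} --0--> {A, B}  [new]
{D, F} --1--> {C, D, E, F}  [seen]
{D, F} --2--> {C, E, F}  [seen]
{D, E, F} --0--> {A, B}  [seen]
{D, E, F} --1--> {C, D, E, F}  [seen]
{D, E, F} --2--> {C, D, E, F}  [seen]
{A, B, C, D, E, F} --0--> {A, B, C, D, E, F}  [seen]
{A, B, C, D, E, F} --1--> {A, C, D, E, F}  [seen]
{A, B, C, D, E, F} --2--> {A, B, C, D, E, F}  [seen]
{A, B, C, D, F} --0--> {A, B, C, D, E, F}  [seen]
{A, B, C, D, F} --1--> {A, C, D, E, F}  [seen]
{A, B, C, D, F} --2--> {A, B, C, D, E, F}  [seen]
{C, D, E, F} --0--> {A, B, D}  [seen]
{C, D, E, F} --1--> {A, C, D, E, F}  [seen]
{C, D, E, F} --2--> {C, D, E, F}  [seen]
{A, C, D, E} --0--> {A, B, C, D, F}  [seen]
{A, C, D, E} --1--> {A, C, D, E, F}  [seen]
{A, C, D, E} --2--> {C, D, E, F}  [seen]
{A, B} --0--> {A, C, D, E, F}  [seen]
{A, B} --1--> {A, C}  [seen]
{A, B} --2--> {A, B, D, E}  [new]
{A, B, D, E} --0--> {A, B, C, D, E, F}  [seen]
{A, B, D, E} --1--> {A, C, D, E, F}  [seen]
{A, B, D, E} --2--> {A, B, C, D, E, F}  [seen]
Reachable DFA states: {A}, {C, D, F}, {A, C}, {D}, {A, B, D}, {A, C, D, E, F}, {C, E, F}, {A, C, D, F}, {D, F}, {D, E, F}, {A, B, C, D, E, F}, {A, B, C, D, F}, {C, D, E, F}, {A, C, D, E}, {A, B}, {A, B, D, E}.
{A, B, C, D} is not among them.

no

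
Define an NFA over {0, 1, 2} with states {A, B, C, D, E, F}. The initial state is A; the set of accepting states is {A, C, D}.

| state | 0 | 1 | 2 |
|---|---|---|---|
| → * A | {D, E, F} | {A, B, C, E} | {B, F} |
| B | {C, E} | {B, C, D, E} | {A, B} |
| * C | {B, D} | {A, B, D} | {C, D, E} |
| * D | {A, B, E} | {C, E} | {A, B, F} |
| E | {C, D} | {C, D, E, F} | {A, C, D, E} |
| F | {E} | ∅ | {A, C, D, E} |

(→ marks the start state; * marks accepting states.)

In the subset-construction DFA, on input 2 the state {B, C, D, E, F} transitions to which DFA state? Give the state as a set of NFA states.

{A, B, C, D, E, F}

δ(B,2) = {A, B}; δ(C,2) = {C, D, E}; δ(D,2) = {A, B, F}; δ(E,2) = {A, C, D, E}; δ(F,2) = {A, C, D, E}.
Union: {A, B, C, D, E, F}.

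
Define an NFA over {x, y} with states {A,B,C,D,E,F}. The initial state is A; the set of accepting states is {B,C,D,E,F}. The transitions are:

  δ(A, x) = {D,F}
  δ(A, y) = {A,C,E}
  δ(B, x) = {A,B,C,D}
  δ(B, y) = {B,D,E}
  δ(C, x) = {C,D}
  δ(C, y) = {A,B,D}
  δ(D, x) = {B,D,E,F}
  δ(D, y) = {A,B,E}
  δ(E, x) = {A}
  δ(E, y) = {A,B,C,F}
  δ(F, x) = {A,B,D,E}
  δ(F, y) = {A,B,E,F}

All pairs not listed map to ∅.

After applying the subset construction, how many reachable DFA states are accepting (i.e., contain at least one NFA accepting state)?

Start state of the DFA: {A}.
{A} --x--> {D,F}  [new]
{A} --y--> {A,C,E}  [new]
{D,F} --x--> {A,B,D,E,F}  [new]
{D,F} --y--> {A,B,E,F}  [new]
{A,C,E} --x--> {A,C,D,F}  [new]
{A,C,E} --y--> {A,B,C,D,E,F}  [new]
{A,B,D,E,F} --x--> {A,B,C,D,E,F}  [seen]
{A,B,D,E,F} --y--> {A,B,C,D,E,F}  [seen]
{A,B,E,F} --x--> {A,B,C,D,E,F}  [seen]
{A,B,E,F} --y--> {A,B,C,D,E,F}  [seen]
{A,C,D,F} --x--> {A,B,C,D,E,F}  [seen]
{A,C,D,F} --y--> {A,B,C,D,E,F}  [seen]
{A,B,C,D,E,F} --x--> {A,B,C,D,E,F}  [seen]
{A,B,C,D,E,F} --y--> {A,B,C,D,E,F}  [seen]
Reachable DFA states: {A}, {D,F}, {A,C,E}, {A,B,D,E,F}, {A,B,E,F}, {A,C,D,F}, {A,B,C,D,E,F}.
Accepting DFA states (contain an NFA accepting state): {D,F}, {A,C,E}, {A,B,D,E,F}, {A,B,E,F}, {A,C,D,F}, {A,B,C,D,E,F}.

6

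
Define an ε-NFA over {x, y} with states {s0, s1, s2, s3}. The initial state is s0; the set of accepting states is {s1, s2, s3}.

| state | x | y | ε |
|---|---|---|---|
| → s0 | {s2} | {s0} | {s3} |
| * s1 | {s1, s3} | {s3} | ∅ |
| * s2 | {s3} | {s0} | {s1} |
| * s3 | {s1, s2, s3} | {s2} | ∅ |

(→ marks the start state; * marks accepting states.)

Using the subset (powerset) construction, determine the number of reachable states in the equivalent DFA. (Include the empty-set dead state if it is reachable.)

3

Start state of the DFA: {s0, s3} (ε-closure of the NFA start).
{s0, s3} --x--> {s1, s2, s3}  [new]
{s0, s3} --y--> {s0, s1, s2, s3}  [new]
{s1, s2, s3} --x--> {s1, s2, s3}  [seen]
{s1, s2, s3} --y--> {s0, s1, s2, s3}  [seen]
{s0, s1, s2, s3} --x--> {s1, s2, s3}  [seen]
{s0, s1, s2, s3} --y--> {s0, s1, s2, s3}  [seen]
Reachable DFA states: {s0, s3}, {s1, s2, s3}, {s0, s1, s2, s3}.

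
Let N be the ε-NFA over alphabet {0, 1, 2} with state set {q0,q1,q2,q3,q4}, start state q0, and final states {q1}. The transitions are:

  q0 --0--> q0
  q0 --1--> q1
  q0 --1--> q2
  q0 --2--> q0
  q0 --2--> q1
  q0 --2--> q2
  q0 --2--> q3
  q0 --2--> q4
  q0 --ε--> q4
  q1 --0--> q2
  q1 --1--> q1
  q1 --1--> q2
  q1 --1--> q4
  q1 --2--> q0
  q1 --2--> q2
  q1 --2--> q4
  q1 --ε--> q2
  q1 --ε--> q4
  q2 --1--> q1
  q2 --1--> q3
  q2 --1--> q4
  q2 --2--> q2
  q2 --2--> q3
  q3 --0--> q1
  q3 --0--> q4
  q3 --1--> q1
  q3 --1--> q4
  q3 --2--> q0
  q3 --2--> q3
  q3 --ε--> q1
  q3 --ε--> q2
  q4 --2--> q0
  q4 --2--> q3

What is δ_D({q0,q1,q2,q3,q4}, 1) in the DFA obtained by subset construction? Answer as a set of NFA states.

{q1,q2,q3,q4}

δ(q0,1) = {q1,q2}; δ(q1,1) = {q1,q2,q4}; δ(q2,1) = {q1,q3,q4}; δ(q3,1) = {q1,q4}; δ(q4,1) = ∅.
Union: {q1,q2,q3,q4}.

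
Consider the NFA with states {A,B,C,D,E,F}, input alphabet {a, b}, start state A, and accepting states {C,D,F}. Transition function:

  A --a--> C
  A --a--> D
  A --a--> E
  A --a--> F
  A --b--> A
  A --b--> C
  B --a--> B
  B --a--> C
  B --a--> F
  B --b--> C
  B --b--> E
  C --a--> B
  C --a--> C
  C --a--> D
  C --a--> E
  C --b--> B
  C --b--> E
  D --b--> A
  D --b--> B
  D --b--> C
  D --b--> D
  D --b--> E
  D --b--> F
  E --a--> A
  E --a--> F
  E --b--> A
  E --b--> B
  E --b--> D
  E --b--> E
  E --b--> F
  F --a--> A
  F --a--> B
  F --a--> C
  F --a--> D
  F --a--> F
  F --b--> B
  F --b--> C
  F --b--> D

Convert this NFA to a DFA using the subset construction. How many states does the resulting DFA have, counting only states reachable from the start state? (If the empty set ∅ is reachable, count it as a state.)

Start state of the DFA: {A}.
{A} --a--> {C,D,E,F}  [new]
{A} --b--> {A,C}  [new]
{C,D,E,F} --a--> {A,B,C,D,E,F}  [new]
{C,D,E,F} --b--> {A,B,C,D,E,F}  [seen]
{A,C} --a--> {B,C,D,E,F}  [new]
{A,C} --b--> {A,B,C,E}  [new]
{A,B,C,D,E,F} --a--> {A,B,C,D,E,F}  [seen]
{A,B,C,D,E,F} --b--> {A,B,C,D,E,F}  [seen]
{B,C,D,E,F} --a--> {A,B,C,D,E,F}  [seen]
{B,C,D,E,F} --b--> {A,B,C,D,E,F}  [seen]
{A,B,C,E} --a--> {A,B,C,D,E,F}  [seen]
{A,B,C,E} --b--> {A,B,C,D,E,F}  [seen]
Reachable DFA states: {A}, {C,D,E,F}, {A,C}, {A,B,C,D,E,F}, {B,C,D,E,F}, {A,B,C,E}.

6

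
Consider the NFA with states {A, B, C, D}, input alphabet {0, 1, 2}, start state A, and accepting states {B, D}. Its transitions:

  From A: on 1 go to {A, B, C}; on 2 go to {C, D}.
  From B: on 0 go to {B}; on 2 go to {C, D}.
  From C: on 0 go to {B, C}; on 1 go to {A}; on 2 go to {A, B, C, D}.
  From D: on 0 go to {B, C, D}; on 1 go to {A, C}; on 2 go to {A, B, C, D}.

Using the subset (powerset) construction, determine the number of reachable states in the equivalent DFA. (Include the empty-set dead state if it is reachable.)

8

Start state of the DFA: {A}.
{A} --0--> ∅  [new]
{A} --1--> {A, B, C}  [new]
{A} --2--> {C, D}  [new]
∅ --0--> ∅  [seen]
∅ --1--> ∅  [seen]
∅ --2--> ∅  [seen]
{A, B, C} --0--> {B, C}  [new]
{A, B, C} --1--> {A, B, C}  [seen]
{A, B, C} --2--> {A, B, C, D}  [new]
{C, D} --0--> {B, C, D}  [new]
{C, D} --1--> {A, C}  [new]
{C, D} --2--> {A, B, C, D}  [seen]
{B, C} --0--> {B, C}  [seen]
{B, C} --1--> {A}  [seen]
{B, C} --2--> {A, B, C, D}  [seen]
{A, B, C, D} --0--> {B, C, D}  [seen]
{A, B, C, D} --1--> {A, B, C}  [seen]
{A, B, C, D} --2--> {A, B, C, D}  [seen]
{B, C, D} --0--> {B, C, D}  [seen]
{B, C, D} --1--> {A, C}  [seen]
{B, C, D} --2--> {A, B, C, D}  [seen]
{A, C} --0--> {B, C}  [seen]
{A, C} --1--> {A, B, C}  [seen]
{A, C} --2--> {A, B, C, D}  [seen]
Reachable DFA states: {A}, ∅, {A, B, C}, {C, D}, {B, C}, {A, B, C, D}, {B, C, D}, {A, C}.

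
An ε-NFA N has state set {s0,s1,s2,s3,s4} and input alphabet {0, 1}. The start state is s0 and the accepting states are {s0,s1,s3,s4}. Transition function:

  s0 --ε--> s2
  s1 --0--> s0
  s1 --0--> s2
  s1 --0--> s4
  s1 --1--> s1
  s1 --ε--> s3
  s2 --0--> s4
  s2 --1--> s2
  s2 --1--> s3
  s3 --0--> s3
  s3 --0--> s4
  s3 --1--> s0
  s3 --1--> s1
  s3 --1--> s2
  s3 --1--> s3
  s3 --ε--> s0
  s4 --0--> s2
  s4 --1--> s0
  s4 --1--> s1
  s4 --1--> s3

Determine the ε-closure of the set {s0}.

{s0,s2}

Begin with {s0}.
s0 →ε {s2}; add s2.
ε-closure = {s0,s2}.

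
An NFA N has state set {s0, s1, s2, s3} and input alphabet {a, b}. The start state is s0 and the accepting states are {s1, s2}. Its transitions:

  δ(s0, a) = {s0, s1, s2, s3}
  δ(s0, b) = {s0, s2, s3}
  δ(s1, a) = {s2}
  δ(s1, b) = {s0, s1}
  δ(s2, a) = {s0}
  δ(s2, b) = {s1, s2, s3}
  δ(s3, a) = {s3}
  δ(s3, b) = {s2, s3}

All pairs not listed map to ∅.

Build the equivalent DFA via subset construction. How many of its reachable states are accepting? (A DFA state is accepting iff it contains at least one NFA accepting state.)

2

Start state of the DFA: {s0}.
{s0} --a--> {s0, s1, s2, s3}  [new]
{s0} --b--> {s0, s2, s3}  [new]
{s0, s1, s2, s3} --a--> {s0, s1, s2, s3}  [seen]
{s0, s1, s2, s3} --b--> {s0, s1, s2, s3}  [seen]
{s0, s2, s3} --a--> {s0, s1, s2, s3}  [seen]
{s0, s2, s3} --b--> {s0, s1, s2, s3}  [seen]
Reachable DFA states: {s0}, {s0, s1, s2, s3}, {s0, s2, s3}.
Accepting DFA states (contain an NFA accepting state): {s0, s1, s2, s3}, {s0, s2, s3}.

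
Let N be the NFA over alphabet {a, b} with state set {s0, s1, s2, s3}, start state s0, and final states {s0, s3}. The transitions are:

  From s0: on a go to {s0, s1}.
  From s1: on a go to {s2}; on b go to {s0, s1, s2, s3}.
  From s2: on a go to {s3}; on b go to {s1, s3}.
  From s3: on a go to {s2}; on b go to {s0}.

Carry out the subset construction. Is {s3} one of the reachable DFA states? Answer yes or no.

no

Start state of the DFA: {s0}.
{s0} --a--> {s0, s1}  [new]
{s0} --b--> ∅  [new]
{s0, s1} --a--> {s0, s1, s2}  [new]
{s0, s1} --b--> {s0, s1, s2, s3}  [new]
∅ --a--> ∅  [seen]
∅ --b--> ∅  [seen]
{s0, s1, s2} --a--> {s0, s1, s2, s3}  [seen]
{s0, s1, s2} --b--> {s0, s1, s2, s3}  [seen]
{s0, s1, s2, s3} --a--> {s0, s1, s2, s3}  [seen]
{s0, s1, s2, s3} --b--> {s0, s1, s2, s3}  [seen]
Reachable DFA states: {s0}, {s0, s1}, ∅, {s0, s1, s2}, {s0, s1, s2, s3}.
{s3} is not among them.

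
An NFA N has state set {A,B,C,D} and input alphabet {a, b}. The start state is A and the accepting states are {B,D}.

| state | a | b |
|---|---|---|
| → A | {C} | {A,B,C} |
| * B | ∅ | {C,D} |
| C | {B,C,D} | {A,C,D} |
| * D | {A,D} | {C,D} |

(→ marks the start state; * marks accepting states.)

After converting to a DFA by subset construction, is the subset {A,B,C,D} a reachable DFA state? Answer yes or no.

Start state of the DFA: {A}.
{A} --a--> {C}  [new]
{A} --b--> {A,B,C}  [new]
{C} --a--> {B,C,D}  [new]
{C} --b--> {A,C,D}  [new]
{A,B,C} --a--> {B,C,D}  [seen]
{A,B,C} --b--> {A,B,C,D}  [new]
{B,C,D} --a--> {A,B,C,D}  [seen]
{B,C,D} --b--> {A,C,D}  [seen]
{A,C,D} --a--> {A,B,C,D}  [seen]
{A,C,D} --b--> {A,B,C,D}  [seen]
{A,B,C,D} --a--> {A,B,C,D}  [seen]
{A,B,C,D} --b--> {A,B,C,D}  [seen]
Reachable DFA states: {A}, {C}, {A,B,C}, {B,C,D}, {A,C,D}, {A,B,C,D}.
{A,B,C,D} is among them.

yes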